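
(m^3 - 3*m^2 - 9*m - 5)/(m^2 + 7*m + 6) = (m^2 - 4*m - 5)/(m + 6)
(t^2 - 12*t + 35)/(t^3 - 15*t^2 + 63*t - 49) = (t - 5)/(t^2 - 8*t + 7)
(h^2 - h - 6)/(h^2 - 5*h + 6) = (h + 2)/(h - 2)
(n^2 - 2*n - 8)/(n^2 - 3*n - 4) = (n + 2)/(n + 1)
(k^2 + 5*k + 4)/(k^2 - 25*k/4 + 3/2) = 4*(k^2 + 5*k + 4)/(4*k^2 - 25*k + 6)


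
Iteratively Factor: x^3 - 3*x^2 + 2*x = (x - 1)*(x^2 - 2*x) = x*(x - 1)*(x - 2)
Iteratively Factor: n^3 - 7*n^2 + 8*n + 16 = (n - 4)*(n^2 - 3*n - 4) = (n - 4)^2*(n + 1)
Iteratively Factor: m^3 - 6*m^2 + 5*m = (m - 5)*(m^2 - m) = (m - 5)*(m - 1)*(m)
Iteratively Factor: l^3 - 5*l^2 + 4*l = (l - 1)*(l^2 - 4*l) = l*(l - 1)*(l - 4)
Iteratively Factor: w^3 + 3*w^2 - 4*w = (w - 1)*(w^2 + 4*w) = w*(w - 1)*(w + 4)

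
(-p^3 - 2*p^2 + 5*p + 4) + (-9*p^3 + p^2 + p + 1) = -10*p^3 - p^2 + 6*p + 5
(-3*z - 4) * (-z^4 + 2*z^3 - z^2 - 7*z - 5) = 3*z^5 - 2*z^4 - 5*z^3 + 25*z^2 + 43*z + 20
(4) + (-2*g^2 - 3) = 1 - 2*g^2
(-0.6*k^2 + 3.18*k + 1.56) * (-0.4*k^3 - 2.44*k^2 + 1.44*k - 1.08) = 0.24*k^5 + 0.192*k^4 - 9.2472*k^3 + 1.4208*k^2 - 1.188*k - 1.6848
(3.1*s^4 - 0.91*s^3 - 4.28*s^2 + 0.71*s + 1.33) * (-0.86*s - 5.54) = -2.666*s^5 - 16.3914*s^4 + 8.7222*s^3 + 23.1006*s^2 - 5.0772*s - 7.3682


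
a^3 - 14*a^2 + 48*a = a*(a - 8)*(a - 6)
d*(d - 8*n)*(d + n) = d^3 - 7*d^2*n - 8*d*n^2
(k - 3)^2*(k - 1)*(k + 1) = k^4 - 6*k^3 + 8*k^2 + 6*k - 9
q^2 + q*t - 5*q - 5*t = (q - 5)*(q + t)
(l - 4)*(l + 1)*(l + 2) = l^3 - l^2 - 10*l - 8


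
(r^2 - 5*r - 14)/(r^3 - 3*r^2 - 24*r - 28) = 1/(r + 2)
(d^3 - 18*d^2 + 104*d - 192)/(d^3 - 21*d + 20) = (d^2 - 14*d + 48)/(d^2 + 4*d - 5)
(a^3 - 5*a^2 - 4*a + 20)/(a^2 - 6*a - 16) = (a^2 - 7*a + 10)/(a - 8)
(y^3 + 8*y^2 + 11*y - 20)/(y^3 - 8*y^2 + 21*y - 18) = (y^3 + 8*y^2 + 11*y - 20)/(y^3 - 8*y^2 + 21*y - 18)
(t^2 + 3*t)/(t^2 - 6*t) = (t + 3)/(t - 6)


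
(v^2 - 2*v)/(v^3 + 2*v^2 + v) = (v - 2)/(v^2 + 2*v + 1)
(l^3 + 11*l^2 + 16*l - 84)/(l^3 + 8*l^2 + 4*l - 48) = (l + 7)/(l + 4)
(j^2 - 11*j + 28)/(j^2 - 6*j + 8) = (j - 7)/(j - 2)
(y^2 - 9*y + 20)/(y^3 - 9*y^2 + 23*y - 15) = (y - 4)/(y^2 - 4*y + 3)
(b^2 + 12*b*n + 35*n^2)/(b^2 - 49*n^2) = (b + 5*n)/(b - 7*n)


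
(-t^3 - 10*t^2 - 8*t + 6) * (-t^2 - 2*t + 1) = t^5 + 12*t^4 + 27*t^3 - 20*t + 6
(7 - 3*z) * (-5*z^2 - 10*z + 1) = 15*z^3 - 5*z^2 - 73*z + 7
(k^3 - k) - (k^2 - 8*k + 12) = k^3 - k^2 + 7*k - 12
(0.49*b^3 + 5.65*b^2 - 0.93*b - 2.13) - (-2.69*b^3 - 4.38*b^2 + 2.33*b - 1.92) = 3.18*b^3 + 10.03*b^2 - 3.26*b - 0.21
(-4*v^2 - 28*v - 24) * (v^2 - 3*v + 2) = -4*v^4 - 16*v^3 + 52*v^2 + 16*v - 48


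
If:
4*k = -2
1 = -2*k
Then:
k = -1/2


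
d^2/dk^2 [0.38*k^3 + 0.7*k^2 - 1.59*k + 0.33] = 2.28*k + 1.4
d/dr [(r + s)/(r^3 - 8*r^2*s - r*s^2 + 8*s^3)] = (-2*r + 9*s)/(r^4 - 18*r^3*s + 97*r^2*s^2 - 144*r*s^3 + 64*s^4)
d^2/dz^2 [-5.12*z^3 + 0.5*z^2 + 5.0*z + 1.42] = 1.0 - 30.72*z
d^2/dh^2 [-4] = 0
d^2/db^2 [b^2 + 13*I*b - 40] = 2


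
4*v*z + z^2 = z*(4*v + z)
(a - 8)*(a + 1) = a^2 - 7*a - 8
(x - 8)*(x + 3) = x^2 - 5*x - 24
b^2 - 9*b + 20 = (b - 5)*(b - 4)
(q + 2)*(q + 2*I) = q^2 + 2*q + 2*I*q + 4*I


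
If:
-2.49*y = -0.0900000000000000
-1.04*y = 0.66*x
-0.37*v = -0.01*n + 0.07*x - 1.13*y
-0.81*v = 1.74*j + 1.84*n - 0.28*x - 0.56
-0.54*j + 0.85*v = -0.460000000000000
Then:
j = 1.01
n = -0.71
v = 0.10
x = -0.06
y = 0.04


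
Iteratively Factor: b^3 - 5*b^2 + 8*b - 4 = (b - 1)*(b^2 - 4*b + 4) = (b - 2)*(b - 1)*(b - 2)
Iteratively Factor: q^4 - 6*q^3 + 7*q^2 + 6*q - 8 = (q - 4)*(q^3 - 2*q^2 - q + 2) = (q - 4)*(q - 1)*(q^2 - q - 2) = (q - 4)*(q - 1)*(q + 1)*(q - 2)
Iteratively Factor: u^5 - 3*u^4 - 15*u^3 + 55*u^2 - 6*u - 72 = (u + 1)*(u^4 - 4*u^3 - 11*u^2 + 66*u - 72) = (u - 2)*(u + 1)*(u^3 - 2*u^2 - 15*u + 36) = (u - 2)*(u + 1)*(u + 4)*(u^2 - 6*u + 9) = (u - 3)*(u - 2)*(u + 1)*(u + 4)*(u - 3)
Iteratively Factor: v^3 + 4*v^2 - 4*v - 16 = (v - 2)*(v^2 + 6*v + 8) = (v - 2)*(v + 2)*(v + 4)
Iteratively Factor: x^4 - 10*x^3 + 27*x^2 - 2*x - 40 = (x + 1)*(x^3 - 11*x^2 + 38*x - 40) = (x - 4)*(x + 1)*(x^2 - 7*x + 10) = (x - 5)*(x - 4)*(x + 1)*(x - 2)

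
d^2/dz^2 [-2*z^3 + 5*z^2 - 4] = 10 - 12*z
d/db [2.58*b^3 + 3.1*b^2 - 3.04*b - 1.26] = 7.74*b^2 + 6.2*b - 3.04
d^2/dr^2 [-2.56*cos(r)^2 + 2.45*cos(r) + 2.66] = -2.45*cos(r) + 5.12*cos(2*r)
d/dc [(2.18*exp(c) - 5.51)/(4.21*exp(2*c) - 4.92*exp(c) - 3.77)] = (-9.1778*exp(2*c) + 46.3942*exp(c) - 35.3278)*exp(c)/(17.7241*exp(4*c) - 41.4264*exp(3*c) - 7.537*exp(2*c) + 37.0968*exp(c) + 14.2129)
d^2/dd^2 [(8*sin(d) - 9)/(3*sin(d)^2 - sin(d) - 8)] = (72*sin(d)^5 - 300*sin(d)^4 + 1089*sin(d)^3 - 451*sin(d)^2 - 730*sin(d) + 578)/(-3*sin(d)^2 + sin(d) + 8)^3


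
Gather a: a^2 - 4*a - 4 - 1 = a^2 - 4*a - 5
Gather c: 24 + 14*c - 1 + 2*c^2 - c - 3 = 2*c^2 + 13*c + 20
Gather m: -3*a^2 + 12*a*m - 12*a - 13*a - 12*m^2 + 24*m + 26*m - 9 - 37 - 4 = -3*a^2 - 25*a - 12*m^2 + m*(12*a + 50) - 50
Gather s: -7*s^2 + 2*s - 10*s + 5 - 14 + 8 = -7*s^2 - 8*s - 1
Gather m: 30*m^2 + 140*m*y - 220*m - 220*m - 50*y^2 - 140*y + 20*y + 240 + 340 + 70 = 30*m^2 + m*(140*y - 440) - 50*y^2 - 120*y + 650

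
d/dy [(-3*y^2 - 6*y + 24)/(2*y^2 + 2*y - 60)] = 3*(y^2 + 44*y + 52)/(2*(y^4 + 2*y^3 - 59*y^2 - 60*y + 900))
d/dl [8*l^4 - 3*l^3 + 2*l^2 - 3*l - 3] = 32*l^3 - 9*l^2 + 4*l - 3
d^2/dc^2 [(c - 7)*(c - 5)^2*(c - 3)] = 12*c^2 - 120*c + 292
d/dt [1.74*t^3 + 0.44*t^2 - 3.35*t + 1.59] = 5.22*t^2 + 0.88*t - 3.35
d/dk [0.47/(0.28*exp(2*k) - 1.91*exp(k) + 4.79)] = (0.8977 - 0.2632*exp(k))*exp(k)/(0.28*exp(2*k) - 1.91*exp(k) + 4.79)^2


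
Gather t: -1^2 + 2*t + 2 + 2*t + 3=4*t + 4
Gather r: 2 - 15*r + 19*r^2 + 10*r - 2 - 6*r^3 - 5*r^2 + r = -6*r^3 + 14*r^2 - 4*r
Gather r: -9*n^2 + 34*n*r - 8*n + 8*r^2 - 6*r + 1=-9*n^2 - 8*n + 8*r^2 + r*(34*n - 6) + 1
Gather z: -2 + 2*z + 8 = 2*z + 6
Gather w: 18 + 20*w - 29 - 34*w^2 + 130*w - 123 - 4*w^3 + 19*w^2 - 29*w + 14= -4*w^3 - 15*w^2 + 121*w - 120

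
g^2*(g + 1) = g^3 + g^2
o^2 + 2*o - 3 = (o - 1)*(o + 3)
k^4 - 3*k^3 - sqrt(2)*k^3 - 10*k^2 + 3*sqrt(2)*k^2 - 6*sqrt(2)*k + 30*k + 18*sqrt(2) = (k - 3)*(k - 3*sqrt(2))*(k + sqrt(2))^2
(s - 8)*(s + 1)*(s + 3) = s^3 - 4*s^2 - 29*s - 24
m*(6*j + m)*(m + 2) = 6*j*m^2 + 12*j*m + m^3 + 2*m^2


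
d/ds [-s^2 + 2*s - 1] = 2 - 2*s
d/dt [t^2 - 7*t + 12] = 2*t - 7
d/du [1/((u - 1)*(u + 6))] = (-2*u - 5)/(u^4 + 10*u^3 + 13*u^2 - 60*u + 36)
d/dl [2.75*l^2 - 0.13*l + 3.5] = 5.5*l - 0.13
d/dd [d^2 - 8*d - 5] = 2*d - 8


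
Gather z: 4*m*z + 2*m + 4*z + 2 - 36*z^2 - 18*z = 2*m - 36*z^2 + z*(4*m - 14) + 2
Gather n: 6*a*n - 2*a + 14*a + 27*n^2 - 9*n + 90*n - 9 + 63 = 12*a + 27*n^2 + n*(6*a + 81) + 54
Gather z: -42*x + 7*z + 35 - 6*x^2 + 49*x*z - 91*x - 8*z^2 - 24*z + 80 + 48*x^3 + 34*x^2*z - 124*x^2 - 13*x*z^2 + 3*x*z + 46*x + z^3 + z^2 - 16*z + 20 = 48*x^3 - 130*x^2 - 87*x + z^3 + z^2*(-13*x - 7) + z*(34*x^2 + 52*x - 33) + 135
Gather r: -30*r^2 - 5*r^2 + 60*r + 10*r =-35*r^2 + 70*r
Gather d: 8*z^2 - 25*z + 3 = 8*z^2 - 25*z + 3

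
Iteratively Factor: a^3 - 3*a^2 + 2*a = (a - 2)*(a^2 - a) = (a - 2)*(a - 1)*(a)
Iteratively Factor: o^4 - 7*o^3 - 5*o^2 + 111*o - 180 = (o - 3)*(o^3 - 4*o^2 - 17*o + 60) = (o - 3)^2*(o^2 - o - 20) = (o - 5)*(o - 3)^2*(o + 4)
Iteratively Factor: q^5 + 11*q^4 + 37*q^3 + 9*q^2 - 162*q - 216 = (q - 2)*(q^4 + 13*q^3 + 63*q^2 + 135*q + 108) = (q - 2)*(q + 4)*(q^3 + 9*q^2 + 27*q + 27) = (q - 2)*(q + 3)*(q + 4)*(q^2 + 6*q + 9) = (q - 2)*(q + 3)^2*(q + 4)*(q + 3)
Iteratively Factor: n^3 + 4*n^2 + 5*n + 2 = (n + 1)*(n^2 + 3*n + 2) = (n + 1)^2*(n + 2)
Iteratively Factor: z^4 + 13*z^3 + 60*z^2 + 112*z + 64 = (z + 1)*(z^3 + 12*z^2 + 48*z + 64) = (z + 1)*(z + 4)*(z^2 + 8*z + 16) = (z + 1)*(z + 4)^2*(z + 4)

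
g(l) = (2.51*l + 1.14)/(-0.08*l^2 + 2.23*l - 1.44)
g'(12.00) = 0.13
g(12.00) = 2.27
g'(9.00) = 0.08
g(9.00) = 1.95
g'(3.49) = -0.11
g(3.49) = 1.84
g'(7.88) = 0.06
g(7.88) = 1.87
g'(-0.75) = -0.62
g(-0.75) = 0.24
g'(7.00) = 0.05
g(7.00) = 1.83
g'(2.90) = -0.21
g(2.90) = 1.93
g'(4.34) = -0.03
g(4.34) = 1.79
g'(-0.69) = -0.68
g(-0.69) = 0.20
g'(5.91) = 0.02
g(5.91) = 1.79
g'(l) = (0.16*l - 2.23)*(2.51*l + 1.14)/(-0.08*l^2 + 2.23*l - 1.44)^2 + 2.51/(-0.08*l^2 + 2.23*l - 1.44) = (0.2008*l^2 + 0.1824*l - 6.1566)/(0.0064*l^4 - 0.3568*l^3 + 5.2033*l^2 - 6.4224*l + 2.0736)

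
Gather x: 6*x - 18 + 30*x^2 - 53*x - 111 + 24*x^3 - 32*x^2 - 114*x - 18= 24*x^3 - 2*x^2 - 161*x - 147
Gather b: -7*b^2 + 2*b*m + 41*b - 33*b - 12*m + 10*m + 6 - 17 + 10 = -7*b^2 + b*(2*m + 8) - 2*m - 1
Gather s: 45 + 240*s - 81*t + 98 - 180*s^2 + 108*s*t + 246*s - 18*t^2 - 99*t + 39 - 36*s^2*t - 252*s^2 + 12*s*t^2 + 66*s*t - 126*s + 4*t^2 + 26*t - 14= s^2*(-36*t - 432) + s*(12*t^2 + 174*t + 360) - 14*t^2 - 154*t + 168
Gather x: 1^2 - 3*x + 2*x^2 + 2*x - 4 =2*x^2 - x - 3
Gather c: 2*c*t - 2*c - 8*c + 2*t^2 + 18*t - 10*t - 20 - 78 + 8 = c*(2*t - 10) + 2*t^2 + 8*t - 90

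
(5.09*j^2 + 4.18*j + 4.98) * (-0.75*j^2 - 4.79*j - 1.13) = -3.8175*j^4 - 27.5161*j^3 - 29.5089*j^2 - 28.5776*j - 5.6274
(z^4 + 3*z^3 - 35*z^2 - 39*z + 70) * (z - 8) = z^5 - 5*z^4 - 59*z^3 + 241*z^2 + 382*z - 560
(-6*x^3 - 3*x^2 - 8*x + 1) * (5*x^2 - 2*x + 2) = -30*x^5 - 3*x^4 - 46*x^3 + 15*x^2 - 18*x + 2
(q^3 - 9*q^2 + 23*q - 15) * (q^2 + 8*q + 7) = q^5 - q^4 - 42*q^3 + 106*q^2 + 41*q - 105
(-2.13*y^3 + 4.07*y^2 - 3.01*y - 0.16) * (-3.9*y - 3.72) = 8.307*y^4 - 7.9494*y^3 - 3.4014*y^2 + 11.8212*y + 0.5952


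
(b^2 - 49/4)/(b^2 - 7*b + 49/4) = (2*b + 7)/(2*b - 7)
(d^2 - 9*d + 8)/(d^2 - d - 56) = (d - 1)/(d + 7)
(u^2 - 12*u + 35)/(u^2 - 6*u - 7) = (u - 5)/(u + 1)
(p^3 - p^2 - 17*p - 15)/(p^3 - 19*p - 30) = (p + 1)/(p + 2)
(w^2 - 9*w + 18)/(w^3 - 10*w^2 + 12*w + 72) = (w - 3)/(w^2 - 4*w - 12)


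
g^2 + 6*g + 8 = (g + 2)*(g + 4)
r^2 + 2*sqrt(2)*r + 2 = (r + sqrt(2))^2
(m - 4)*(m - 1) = m^2 - 5*m + 4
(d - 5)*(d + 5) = d^2 - 25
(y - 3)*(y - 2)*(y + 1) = y^3 - 4*y^2 + y + 6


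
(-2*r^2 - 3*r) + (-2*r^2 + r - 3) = -4*r^2 - 2*r - 3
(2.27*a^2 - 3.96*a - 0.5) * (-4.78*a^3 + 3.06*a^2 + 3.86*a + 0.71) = -10.8506*a^5 + 25.875*a^4 - 0.965399999999999*a^3 - 15.2039*a^2 - 4.7416*a - 0.355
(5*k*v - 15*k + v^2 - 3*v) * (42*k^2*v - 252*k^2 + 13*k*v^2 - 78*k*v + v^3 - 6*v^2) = 210*k^3*v^2 - 1890*k^3*v + 3780*k^3 + 107*k^2*v^3 - 963*k^2*v^2 + 1926*k^2*v + 18*k*v^4 - 162*k*v^3 + 324*k*v^2 + v^5 - 9*v^4 + 18*v^3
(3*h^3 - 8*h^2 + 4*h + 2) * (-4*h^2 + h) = -12*h^5 + 35*h^4 - 24*h^3 - 4*h^2 + 2*h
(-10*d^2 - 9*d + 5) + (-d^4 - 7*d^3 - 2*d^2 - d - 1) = -d^4 - 7*d^3 - 12*d^2 - 10*d + 4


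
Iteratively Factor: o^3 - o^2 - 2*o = (o + 1)*(o^2 - 2*o) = o*(o + 1)*(o - 2)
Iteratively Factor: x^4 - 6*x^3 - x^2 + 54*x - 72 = (x + 3)*(x^3 - 9*x^2 + 26*x - 24) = (x - 3)*(x + 3)*(x^2 - 6*x + 8) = (x - 4)*(x - 3)*(x + 3)*(x - 2)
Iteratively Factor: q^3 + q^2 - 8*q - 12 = (q + 2)*(q^2 - q - 6) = (q - 3)*(q + 2)*(q + 2)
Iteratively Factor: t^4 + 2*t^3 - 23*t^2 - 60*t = (t)*(t^3 + 2*t^2 - 23*t - 60) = t*(t + 3)*(t^2 - t - 20) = t*(t - 5)*(t + 3)*(t + 4)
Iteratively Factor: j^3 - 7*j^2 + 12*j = (j)*(j^2 - 7*j + 12) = j*(j - 4)*(j - 3)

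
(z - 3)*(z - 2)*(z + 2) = z^3 - 3*z^2 - 4*z + 12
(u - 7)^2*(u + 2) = u^3 - 12*u^2 + 21*u + 98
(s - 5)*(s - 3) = s^2 - 8*s + 15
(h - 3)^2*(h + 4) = h^3 - 2*h^2 - 15*h + 36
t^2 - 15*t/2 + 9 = (t - 6)*(t - 3/2)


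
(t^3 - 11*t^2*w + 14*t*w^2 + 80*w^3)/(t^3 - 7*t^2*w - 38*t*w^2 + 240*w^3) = (t + 2*w)/(t + 6*w)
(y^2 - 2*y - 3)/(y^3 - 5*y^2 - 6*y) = (y - 3)/(y*(y - 6))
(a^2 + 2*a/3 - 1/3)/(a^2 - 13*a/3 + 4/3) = (a + 1)/(a - 4)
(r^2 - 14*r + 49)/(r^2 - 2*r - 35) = (r - 7)/(r + 5)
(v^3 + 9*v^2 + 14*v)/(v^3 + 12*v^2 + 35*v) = (v + 2)/(v + 5)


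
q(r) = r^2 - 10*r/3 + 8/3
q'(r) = 2*r - 10/3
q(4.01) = 5.38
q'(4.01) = 4.69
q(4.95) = 10.67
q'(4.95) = 6.57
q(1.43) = -0.06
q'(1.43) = -0.47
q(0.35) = 1.62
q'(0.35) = -2.63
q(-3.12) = 22.80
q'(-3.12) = -9.57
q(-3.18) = 23.38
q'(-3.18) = -9.69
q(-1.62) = 10.69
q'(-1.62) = -6.57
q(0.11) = 2.31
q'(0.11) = -3.11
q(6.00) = 18.67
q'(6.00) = 8.67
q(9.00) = 53.67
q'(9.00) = 14.67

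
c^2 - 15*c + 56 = (c - 8)*(c - 7)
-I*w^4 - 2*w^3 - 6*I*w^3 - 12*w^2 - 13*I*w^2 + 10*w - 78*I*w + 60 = (w + 6)*(w - 5*I)*(w + 2*I)*(-I*w + 1)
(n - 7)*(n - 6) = n^2 - 13*n + 42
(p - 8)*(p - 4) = p^2 - 12*p + 32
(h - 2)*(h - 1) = h^2 - 3*h + 2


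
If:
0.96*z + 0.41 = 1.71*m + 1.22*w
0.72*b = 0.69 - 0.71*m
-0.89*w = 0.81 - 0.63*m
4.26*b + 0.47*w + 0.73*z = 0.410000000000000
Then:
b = -0.12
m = 1.09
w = -0.14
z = 1.35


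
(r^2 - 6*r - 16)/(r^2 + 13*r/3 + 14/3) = 3*(r - 8)/(3*r + 7)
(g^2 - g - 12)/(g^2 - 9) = (g - 4)/(g - 3)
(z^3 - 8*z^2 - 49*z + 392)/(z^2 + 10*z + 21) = (z^2 - 15*z + 56)/(z + 3)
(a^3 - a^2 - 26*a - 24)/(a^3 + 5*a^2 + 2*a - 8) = (a^2 - 5*a - 6)/(a^2 + a - 2)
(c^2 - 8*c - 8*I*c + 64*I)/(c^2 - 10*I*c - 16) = (c - 8)/(c - 2*I)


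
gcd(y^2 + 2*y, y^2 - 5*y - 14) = y + 2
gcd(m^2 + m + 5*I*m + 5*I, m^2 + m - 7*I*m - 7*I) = m + 1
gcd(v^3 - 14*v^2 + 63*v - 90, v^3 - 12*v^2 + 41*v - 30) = v^2 - 11*v + 30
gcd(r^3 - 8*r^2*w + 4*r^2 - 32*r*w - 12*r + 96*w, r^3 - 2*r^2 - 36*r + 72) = r^2 + 4*r - 12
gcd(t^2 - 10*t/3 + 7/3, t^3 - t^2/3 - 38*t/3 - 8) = 1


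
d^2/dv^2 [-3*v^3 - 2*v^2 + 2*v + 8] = -18*v - 4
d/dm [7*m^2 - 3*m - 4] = 14*m - 3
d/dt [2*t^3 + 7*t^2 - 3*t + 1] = 6*t^2 + 14*t - 3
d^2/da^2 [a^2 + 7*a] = 2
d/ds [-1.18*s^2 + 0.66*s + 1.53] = 0.66 - 2.36*s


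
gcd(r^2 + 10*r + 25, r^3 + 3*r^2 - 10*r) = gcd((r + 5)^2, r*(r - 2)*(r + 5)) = r + 5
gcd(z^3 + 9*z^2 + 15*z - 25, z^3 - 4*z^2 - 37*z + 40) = z^2 + 4*z - 5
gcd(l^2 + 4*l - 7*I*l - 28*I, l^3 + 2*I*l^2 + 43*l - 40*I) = 1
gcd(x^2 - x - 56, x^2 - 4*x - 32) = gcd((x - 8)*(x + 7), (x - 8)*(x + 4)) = x - 8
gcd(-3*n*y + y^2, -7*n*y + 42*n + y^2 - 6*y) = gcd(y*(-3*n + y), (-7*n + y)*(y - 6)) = 1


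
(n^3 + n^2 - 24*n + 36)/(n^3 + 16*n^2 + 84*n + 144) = (n^2 - 5*n + 6)/(n^2 + 10*n + 24)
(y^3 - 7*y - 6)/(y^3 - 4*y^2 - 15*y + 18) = (y^3 - 7*y - 6)/(y^3 - 4*y^2 - 15*y + 18)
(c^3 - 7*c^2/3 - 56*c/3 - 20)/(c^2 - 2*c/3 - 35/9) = 3*(c^2 - 4*c - 12)/(3*c - 7)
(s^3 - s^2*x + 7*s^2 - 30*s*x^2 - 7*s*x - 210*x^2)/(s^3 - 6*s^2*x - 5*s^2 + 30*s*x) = (s^2 + 5*s*x + 7*s + 35*x)/(s*(s - 5))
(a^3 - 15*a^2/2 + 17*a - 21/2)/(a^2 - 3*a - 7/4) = 2*(a^2 - 4*a + 3)/(2*a + 1)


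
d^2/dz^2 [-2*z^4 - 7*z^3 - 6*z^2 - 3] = -24*z^2 - 42*z - 12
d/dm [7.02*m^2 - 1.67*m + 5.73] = 14.04*m - 1.67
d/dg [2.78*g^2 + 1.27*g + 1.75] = 5.56*g + 1.27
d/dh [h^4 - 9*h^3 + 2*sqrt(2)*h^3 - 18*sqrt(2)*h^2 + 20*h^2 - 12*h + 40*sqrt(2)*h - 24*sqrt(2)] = 4*h^3 - 27*h^2 + 6*sqrt(2)*h^2 - 36*sqrt(2)*h + 40*h - 12 + 40*sqrt(2)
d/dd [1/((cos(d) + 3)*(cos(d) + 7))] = 2*(cos(d) + 5)*sin(d)/((cos(d) + 3)^2*(cos(d) + 7)^2)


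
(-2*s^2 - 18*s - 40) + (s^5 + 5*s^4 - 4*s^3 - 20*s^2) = s^5 + 5*s^4 - 4*s^3 - 22*s^2 - 18*s - 40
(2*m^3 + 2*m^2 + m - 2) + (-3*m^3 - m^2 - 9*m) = -m^3 + m^2 - 8*m - 2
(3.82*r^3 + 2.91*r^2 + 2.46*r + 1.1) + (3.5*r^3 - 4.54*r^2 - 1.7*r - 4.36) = 7.32*r^3 - 1.63*r^2 + 0.76*r - 3.26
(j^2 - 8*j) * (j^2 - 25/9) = j^4 - 8*j^3 - 25*j^2/9 + 200*j/9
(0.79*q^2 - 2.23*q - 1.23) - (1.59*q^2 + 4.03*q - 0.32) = -0.8*q^2 - 6.26*q - 0.91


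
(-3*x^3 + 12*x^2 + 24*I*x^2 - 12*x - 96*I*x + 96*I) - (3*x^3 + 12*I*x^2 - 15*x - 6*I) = -6*x^3 + 12*x^2 + 12*I*x^2 + 3*x - 96*I*x + 102*I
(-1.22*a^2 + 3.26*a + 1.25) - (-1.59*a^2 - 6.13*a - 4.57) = 0.37*a^2 + 9.39*a + 5.82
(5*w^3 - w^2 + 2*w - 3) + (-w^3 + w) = 4*w^3 - w^2 + 3*w - 3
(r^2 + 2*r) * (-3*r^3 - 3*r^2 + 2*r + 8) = -3*r^5 - 9*r^4 - 4*r^3 + 12*r^2 + 16*r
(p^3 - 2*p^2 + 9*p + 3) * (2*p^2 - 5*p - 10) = 2*p^5 - 9*p^4 + 18*p^3 - 19*p^2 - 105*p - 30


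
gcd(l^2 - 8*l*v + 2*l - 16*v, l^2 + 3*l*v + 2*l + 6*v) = l + 2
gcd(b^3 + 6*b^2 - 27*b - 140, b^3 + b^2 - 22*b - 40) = b^2 - b - 20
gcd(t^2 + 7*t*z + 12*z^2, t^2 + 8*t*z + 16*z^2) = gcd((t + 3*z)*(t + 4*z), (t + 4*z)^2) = t + 4*z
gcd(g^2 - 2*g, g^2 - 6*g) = g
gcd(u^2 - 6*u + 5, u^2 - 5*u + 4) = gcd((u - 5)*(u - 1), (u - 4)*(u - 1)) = u - 1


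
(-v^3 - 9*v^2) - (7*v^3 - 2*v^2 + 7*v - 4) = -8*v^3 - 7*v^2 - 7*v + 4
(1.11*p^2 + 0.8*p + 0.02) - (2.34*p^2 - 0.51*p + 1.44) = -1.23*p^2 + 1.31*p - 1.42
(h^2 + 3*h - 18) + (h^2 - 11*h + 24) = 2*h^2 - 8*h + 6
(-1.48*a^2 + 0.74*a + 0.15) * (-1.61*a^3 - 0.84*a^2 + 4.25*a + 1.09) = 2.3828*a^5 + 0.0517999999999998*a^4 - 7.1531*a^3 + 1.4058*a^2 + 1.4441*a + 0.1635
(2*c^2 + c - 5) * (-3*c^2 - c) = -6*c^4 - 5*c^3 + 14*c^2 + 5*c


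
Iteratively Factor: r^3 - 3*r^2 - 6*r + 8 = (r - 1)*(r^2 - 2*r - 8) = (r - 1)*(r + 2)*(r - 4)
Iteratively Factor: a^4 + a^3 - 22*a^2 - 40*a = (a)*(a^3 + a^2 - 22*a - 40) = a*(a + 4)*(a^2 - 3*a - 10) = a*(a - 5)*(a + 4)*(a + 2)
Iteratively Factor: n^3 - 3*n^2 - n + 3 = (n + 1)*(n^2 - 4*n + 3) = (n - 1)*(n + 1)*(n - 3)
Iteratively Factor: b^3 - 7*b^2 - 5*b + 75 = (b + 3)*(b^2 - 10*b + 25) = (b - 5)*(b + 3)*(b - 5)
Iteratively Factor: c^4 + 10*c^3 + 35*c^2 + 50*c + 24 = (c + 3)*(c^3 + 7*c^2 + 14*c + 8) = (c + 3)*(c + 4)*(c^2 + 3*c + 2) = (c + 1)*(c + 3)*(c + 4)*(c + 2)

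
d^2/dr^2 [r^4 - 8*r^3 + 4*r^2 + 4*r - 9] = 12*r^2 - 48*r + 8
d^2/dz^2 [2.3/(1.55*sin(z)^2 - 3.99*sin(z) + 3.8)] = (-22.103*sin(z)^4 + 42.67305*sin(z)^3 + 50.72627*sin(z)^2 - 120.2187*sin(z) + 46.13846)/(1.55*sin(z)^2 - 3.99*sin(z) + 3.8)^3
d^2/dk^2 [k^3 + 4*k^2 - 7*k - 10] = 6*k + 8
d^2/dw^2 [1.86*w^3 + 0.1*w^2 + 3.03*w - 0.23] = 11.16*w + 0.2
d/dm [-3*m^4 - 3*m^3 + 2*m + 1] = -12*m^3 - 9*m^2 + 2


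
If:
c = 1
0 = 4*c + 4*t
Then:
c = 1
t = -1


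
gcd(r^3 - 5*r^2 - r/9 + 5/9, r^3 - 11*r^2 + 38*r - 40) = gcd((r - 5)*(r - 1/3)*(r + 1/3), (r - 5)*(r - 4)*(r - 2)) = r - 5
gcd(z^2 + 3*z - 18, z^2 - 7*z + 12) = z - 3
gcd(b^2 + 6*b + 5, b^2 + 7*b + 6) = b + 1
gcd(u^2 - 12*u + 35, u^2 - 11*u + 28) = u - 7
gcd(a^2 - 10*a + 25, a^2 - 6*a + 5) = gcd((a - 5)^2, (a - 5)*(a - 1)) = a - 5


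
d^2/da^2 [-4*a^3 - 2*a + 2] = -24*a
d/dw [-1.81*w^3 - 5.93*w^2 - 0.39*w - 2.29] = -5.43*w^2 - 11.86*w - 0.39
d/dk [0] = 0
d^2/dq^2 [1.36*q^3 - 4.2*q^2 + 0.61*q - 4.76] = 8.16*q - 8.4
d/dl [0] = 0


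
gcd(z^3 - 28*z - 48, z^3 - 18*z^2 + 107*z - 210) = z - 6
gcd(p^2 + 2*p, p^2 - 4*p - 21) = 1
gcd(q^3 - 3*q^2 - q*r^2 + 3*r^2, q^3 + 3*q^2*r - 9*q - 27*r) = q - 3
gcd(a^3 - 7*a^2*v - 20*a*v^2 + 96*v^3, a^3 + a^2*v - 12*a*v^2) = -a^2 - a*v + 12*v^2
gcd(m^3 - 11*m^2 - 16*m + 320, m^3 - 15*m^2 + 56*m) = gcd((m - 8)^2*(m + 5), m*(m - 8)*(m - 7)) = m - 8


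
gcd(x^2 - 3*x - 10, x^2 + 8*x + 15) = 1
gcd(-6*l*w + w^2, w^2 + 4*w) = w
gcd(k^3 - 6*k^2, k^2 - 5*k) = k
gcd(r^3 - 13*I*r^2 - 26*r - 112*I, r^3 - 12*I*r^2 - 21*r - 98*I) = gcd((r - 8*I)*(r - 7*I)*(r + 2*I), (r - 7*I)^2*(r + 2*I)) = r^2 - 5*I*r + 14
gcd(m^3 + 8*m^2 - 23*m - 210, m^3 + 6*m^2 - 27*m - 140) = m^2 + 2*m - 35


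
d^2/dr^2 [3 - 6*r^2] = -12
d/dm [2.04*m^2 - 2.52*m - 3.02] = 4.08*m - 2.52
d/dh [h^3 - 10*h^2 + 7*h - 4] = 3*h^2 - 20*h + 7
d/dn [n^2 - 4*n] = 2*n - 4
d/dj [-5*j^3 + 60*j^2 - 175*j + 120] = -15*j^2 + 120*j - 175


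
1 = 1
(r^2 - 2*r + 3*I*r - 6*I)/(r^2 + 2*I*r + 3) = (r - 2)/(r - I)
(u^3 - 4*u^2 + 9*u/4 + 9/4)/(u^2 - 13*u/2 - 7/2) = (2*u^2 - 9*u + 9)/(2*(u - 7))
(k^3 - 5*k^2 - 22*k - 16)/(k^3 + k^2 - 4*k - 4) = (k - 8)/(k - 2)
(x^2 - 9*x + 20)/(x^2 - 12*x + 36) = (x^2 - 9*x + 20)/(x^2 - 12*x + 36)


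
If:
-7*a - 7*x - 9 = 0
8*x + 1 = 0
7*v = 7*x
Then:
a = -65/56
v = -1/8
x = -1/8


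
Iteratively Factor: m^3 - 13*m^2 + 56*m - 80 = (m - 5)*(m^2 - 8*m + 16) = (m - 5)*(m - 4)*(m - 4)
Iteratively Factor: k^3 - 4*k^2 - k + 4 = (k - 4)*(k^2 - 1) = (k - 4)*(k + 1)*(k - 1)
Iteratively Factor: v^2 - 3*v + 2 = (v - 2)*(v - 1)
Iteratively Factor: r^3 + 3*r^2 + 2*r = (r)*(r^2 + 3*r + 2) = r*(r + 2)*(r + 1)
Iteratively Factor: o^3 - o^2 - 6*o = (o + 2)*(o^2 - 3*o) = (o - 3)*(o + 2)*(o)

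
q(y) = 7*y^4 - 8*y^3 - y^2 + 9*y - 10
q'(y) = 28*y^3 - 24*y^2 - 2*y + 9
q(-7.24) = 22141.68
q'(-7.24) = -11860.64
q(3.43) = 655.17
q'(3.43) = 849.68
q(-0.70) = -12.37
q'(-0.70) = -10.96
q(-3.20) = 947.11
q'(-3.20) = -1147.86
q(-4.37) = 3152.04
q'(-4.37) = -2777.28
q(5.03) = 3472.81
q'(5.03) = 2955.10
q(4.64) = 2455.72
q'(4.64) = 2280.14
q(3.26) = 522.17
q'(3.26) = 717.50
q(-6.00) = 10700.00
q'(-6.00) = -6891.00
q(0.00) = -10.00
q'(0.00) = 9.00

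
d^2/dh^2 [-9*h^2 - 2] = -18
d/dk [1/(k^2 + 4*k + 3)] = 2*(-k - 2)/(k^2 + 4*k + 3)^2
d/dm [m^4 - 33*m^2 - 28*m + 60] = 4*m^3 - 66*m - 28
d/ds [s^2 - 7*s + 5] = 2*s - 7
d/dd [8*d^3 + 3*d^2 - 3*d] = 24*d^2 + 6*d - 3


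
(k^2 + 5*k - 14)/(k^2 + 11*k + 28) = (k - 2)/(k + 4)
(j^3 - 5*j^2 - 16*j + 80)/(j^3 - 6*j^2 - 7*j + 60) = (j + 4)/(j + 3)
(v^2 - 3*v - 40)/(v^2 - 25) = (v - 8)/(v - 5)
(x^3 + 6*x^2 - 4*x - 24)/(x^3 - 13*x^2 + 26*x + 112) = (x^2 + 4*x - 12)/(x^2 - 15*x + 56)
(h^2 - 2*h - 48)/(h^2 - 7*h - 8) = (h + 6)/(h + 1)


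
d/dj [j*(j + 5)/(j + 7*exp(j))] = (-j*(j + 5)*(7*exp(j) + 1) + (j + 7*exp(j))*(2*j + 5))/(j + 7*exp(j))^2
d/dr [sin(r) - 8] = cos(r)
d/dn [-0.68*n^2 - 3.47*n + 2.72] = -1.36*n - 3.47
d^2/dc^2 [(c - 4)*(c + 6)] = 2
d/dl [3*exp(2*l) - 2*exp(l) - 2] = (6*exp(l) - 2)*exp(l)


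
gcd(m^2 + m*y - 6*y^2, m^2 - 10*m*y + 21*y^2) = 1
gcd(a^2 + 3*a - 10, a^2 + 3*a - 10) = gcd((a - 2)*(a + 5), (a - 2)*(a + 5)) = a^2 + 3*a - 10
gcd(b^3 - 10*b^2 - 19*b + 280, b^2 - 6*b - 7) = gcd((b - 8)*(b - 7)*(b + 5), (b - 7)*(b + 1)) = b - 7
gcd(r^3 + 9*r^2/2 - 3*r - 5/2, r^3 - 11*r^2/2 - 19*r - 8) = r + 1/2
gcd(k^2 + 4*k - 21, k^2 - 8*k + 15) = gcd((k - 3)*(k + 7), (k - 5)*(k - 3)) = k - 3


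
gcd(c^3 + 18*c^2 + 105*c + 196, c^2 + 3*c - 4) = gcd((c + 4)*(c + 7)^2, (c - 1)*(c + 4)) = c + 4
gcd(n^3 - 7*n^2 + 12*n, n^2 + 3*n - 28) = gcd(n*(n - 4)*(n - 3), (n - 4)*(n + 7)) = n - 4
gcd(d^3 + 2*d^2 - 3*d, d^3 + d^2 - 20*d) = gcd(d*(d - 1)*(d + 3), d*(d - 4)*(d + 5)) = d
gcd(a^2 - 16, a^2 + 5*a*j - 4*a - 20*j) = a - 4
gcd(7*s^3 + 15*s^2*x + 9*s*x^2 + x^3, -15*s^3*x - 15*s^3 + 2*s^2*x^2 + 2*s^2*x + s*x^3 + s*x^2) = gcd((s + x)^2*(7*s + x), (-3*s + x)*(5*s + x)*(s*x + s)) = 1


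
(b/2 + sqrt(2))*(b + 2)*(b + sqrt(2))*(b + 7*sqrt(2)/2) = b^4/2 + b^3 + 13*sqrt(2)*b^3/4 + 13*sqrt(2)*b^2/2 + 25*b^2/2 + 7*sqrt(2)*b + 25*b + 14*sqrt(2)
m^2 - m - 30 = (m - 6)*(m + 5)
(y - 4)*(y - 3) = y^2 - 7*y + 12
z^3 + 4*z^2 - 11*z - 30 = (z - 3)*(z + 2)*(z + 5)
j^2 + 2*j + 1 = (j + 1)^2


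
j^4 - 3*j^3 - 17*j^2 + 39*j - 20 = (j - 5)*(j - 1)^2*(j + 4)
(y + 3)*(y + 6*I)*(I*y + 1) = I*y^3 - 5*y^2 + 3*I*y^2 - 15*y + 6*I*y + 18*I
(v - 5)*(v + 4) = v^2 - v - 20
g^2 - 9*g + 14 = (g - 7)*(g - 2)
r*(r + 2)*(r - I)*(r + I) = r^4 + 2*r^3 + r^2 + 2*r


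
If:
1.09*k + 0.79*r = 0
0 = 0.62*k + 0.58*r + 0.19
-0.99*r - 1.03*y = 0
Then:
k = 1.05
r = -1.45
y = 1.40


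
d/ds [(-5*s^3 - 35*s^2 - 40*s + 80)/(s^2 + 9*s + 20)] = 5*(-s^2 - 10*s - 19)/(s^2 + 10*s + 25)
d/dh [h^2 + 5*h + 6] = 2*h + 5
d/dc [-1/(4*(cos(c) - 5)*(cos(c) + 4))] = (sin(c) - sin(2*c))/(4*(cos(c) - 5)^2*(cos(c) + 4)^2)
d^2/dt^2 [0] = 0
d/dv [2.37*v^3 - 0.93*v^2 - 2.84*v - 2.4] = 7.11*v^2 - 1.86*v - 2.84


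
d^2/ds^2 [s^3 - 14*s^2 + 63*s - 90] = 6*s - 28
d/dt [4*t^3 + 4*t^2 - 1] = 4*t*(3*t + 2)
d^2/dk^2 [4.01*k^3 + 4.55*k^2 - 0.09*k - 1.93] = 24.06*k + 9.1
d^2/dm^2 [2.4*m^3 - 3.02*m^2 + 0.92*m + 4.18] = 14.4*m - 6.04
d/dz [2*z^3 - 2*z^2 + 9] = 2*z*(3*z - 2)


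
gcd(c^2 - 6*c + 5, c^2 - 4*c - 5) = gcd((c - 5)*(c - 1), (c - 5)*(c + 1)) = c - 5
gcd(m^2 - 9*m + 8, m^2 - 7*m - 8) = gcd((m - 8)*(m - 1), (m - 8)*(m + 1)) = m - 8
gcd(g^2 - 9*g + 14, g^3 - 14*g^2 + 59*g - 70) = g^2 - 9*g + 14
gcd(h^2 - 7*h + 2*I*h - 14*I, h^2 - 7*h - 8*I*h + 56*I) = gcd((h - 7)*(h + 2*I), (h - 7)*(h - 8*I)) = h - 7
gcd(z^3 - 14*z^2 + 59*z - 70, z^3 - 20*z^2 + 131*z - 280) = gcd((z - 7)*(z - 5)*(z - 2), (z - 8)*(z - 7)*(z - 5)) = z^2 - 12*z + 35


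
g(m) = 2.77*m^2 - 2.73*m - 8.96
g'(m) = 5.54*m - 2.73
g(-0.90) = -4.26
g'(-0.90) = -7.72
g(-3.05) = 25.13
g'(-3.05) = -19.63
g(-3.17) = 27.53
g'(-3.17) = -20.29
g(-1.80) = 4.93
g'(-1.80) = -12.70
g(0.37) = -9.59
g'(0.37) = -0.68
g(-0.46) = -7.12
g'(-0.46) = -5.28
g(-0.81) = -4.93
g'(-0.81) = -7.22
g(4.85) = 42.96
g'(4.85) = 24.14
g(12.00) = 357.16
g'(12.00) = 63.75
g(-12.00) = 422.68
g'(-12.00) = -69.21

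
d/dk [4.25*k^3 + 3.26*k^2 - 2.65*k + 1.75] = 12.75*k^2 + 6.52*k - 2.65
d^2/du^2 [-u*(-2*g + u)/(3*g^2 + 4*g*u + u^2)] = 6*g*(-11*g^3 - 6*g^2*u + 3*g*u^2 + 2*u^3)/(27*g^6 + 108*g^5*u + 171*g^4*u^2 + 136*g^3*u^3 + 57*g^2*u^4 + 12*g*u^5 + u^6)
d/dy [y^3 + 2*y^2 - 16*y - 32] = 3*y^2 + 4*y - 16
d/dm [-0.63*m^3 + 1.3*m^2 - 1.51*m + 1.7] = -1.89*m^2 + 2.6*m - 1.51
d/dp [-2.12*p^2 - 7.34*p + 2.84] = -4.24*p - 7.34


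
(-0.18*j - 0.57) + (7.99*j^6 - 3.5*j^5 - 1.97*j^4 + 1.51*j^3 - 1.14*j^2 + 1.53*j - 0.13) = 7.99*j^6 - 3.5*j^5 - 1.97*j^4 + 1.51*j^3 - 1.14*j^2 + 1.35*j - 0.7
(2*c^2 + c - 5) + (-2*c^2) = c - 5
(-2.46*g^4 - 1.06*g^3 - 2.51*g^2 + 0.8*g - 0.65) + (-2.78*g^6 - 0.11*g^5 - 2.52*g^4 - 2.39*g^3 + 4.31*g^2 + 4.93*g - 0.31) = -2.78*g^6 - 0.11*g^5 - 4.98*g^4 - 3.45*g^3 + 1.8*g^2 + 5.73*g - 0.96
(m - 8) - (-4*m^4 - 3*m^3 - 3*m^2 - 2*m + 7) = 4*m^4 + 3*m^3 + 3*m^2 + 3*m - 15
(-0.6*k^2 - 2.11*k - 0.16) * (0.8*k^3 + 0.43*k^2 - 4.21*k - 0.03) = -0.48*k^5 - 1.946*k^4 + 1.4907*k^3 + 8.8323*k^2 + 0.7369*k + 0.0048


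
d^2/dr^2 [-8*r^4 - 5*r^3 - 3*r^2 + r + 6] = -96*r^2 - 30*r - 6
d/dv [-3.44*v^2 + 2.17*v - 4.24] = 2.17 - 6.88*v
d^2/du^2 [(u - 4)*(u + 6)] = 2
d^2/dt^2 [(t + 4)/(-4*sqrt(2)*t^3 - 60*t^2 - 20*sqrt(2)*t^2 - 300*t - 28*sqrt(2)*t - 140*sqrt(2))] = (-(t + 4)*(3*sqrt(2)*t^2 + 10*sqrt(2)*t + 30*t + 7*sqrt(2) + 75)^2 + (3*sqrt(2)*t^2 + 10*sqrt(2)*t + 30*t + (t + 4)*(3*sqrt(2)*t + 5*sqrt(2) + 15) + 7*sqrt(2) + 75)*(sqrt(2)*t^3 + 5*sqrt(2)*t^2 + 15*t^2 + 7*sqrt(2)*t + 75*t + 35*sqrt(2)))/(2*(sqrt(2)*t^3 + 5*sqrt(2)*t^2 + 15*t^2 + 7*sqrt(2)*t + 75*t + 35*sqrt(2))^3)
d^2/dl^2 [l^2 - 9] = 2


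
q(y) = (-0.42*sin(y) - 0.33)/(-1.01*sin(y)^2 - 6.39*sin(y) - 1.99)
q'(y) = (2.02*sin(y)*cos(y) + 6.39*cos(y))*(-0.42*sin(y) - 0.33)/(-1.01*sin(y)^2 - 6.39*sin(y) - 1.99)^2 - 0.42*cos(y)/(-1.01*sin(y)^2 - 6.39*sin(y) - 1.99) = (-0.6666*sin(y) + 0.2121*cos(2*y) - 1.485)*cos(y)/(1.01*sin(y)^2 + 6.39*sin(y) + 1.99)^2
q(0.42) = 0.11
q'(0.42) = -0.06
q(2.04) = 0.08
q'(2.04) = 0.01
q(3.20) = 0.19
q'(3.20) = 0.47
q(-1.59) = 0.03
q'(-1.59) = 0.00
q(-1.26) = 0.02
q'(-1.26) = -0.03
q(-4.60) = 0.08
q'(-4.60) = 0.00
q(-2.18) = 0.01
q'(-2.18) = 0.09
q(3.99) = -0.01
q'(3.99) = 0.13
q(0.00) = 0.17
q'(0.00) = -0.32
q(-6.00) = 0.12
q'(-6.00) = -0.10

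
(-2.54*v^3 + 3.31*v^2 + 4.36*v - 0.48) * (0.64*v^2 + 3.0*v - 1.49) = -1.6256*v^5 - 5.5016*v^4 + 16.505*v^3 + 7.8409*v^2 - 7.9364*v + 0.7152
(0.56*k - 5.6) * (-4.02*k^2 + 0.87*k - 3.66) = -2.2512*k^3 + 22.9992*k^2 - 6.9216*k + 20.496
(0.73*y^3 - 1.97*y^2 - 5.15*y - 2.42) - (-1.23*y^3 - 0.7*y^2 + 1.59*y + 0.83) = 1.96*y^3 - 1.27*y^2 - 6.74*y - 3.25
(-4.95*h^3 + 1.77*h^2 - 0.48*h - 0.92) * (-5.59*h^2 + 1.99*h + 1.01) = 27.6705*h^5 - 19.7448*h^4 + 1.206*h^3 + 5.9753*h^2 - 2.3156*h - 0.9292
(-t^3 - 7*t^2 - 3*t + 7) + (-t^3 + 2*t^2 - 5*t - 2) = -2*t^3 - 5*t^2 - 8*t + 5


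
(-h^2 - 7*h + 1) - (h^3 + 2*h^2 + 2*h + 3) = -h^3 - 3*h^2 - 9*h - 2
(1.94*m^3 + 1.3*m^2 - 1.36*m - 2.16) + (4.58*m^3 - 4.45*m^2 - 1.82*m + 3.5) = 6.52*m^3 - 3.15*m^2 - 3.18*m + 1.34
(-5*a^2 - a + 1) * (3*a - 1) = -15*a^3 + 2*a^2 + 4*a - 1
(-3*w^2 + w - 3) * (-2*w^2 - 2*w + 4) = 6*w^4 + 4*w^3 - 8*w^2 + 10*w - 12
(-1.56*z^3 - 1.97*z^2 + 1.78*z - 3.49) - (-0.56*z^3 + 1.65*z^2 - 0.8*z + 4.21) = -1.0*z^3 - 3.62*z^2 + 2.58*z - 7.7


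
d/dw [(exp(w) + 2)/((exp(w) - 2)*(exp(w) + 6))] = (-exp(2*w) - 4*exp(w) - 20)*exp(w)/(exp(4*w) + 8*exp(3*w) - 8*exp(2*w) - 96*exp(w) + 144)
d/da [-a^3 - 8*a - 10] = -3*a^2 - 8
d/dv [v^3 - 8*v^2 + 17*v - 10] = 3*v^2 - 16*v + 17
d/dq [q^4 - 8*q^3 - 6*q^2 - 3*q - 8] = 4*q^3 - 24*q^2 - 12*q - 3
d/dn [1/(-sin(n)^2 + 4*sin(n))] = 2*(sin(n) - 2)*cos(n)/((sin(n) - 4)^2*sin(n)^2)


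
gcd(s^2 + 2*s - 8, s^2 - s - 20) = s + 4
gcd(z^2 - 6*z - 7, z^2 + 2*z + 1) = z + 1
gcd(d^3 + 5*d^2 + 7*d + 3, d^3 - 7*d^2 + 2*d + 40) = 1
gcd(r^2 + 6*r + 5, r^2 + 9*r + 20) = r + 5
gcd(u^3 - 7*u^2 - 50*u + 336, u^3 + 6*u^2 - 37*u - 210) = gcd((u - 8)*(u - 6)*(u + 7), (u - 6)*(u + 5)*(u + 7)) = u^2 + u - 42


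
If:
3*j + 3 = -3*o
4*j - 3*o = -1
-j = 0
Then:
No Solution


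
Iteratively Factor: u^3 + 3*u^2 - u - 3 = (u + 3)*(u^2 - 1) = (u - 1)*(u + 3)*(u + 1)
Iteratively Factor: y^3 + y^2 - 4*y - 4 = (y + 2)*(y^2 - y - 2) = (y + 1)*(y + 2)*(y - 2)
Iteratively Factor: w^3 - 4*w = (w)*(w^2 - 4) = w*(w + 2)*(w - 2)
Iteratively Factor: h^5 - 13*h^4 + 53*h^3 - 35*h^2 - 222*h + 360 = (h - 3)*(h^4 - 10*h^3 + 23*h^2 + 34*h - 120) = (h - 4)*(h - 3)*(h^3 - 6*h^2 - h + 30) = (h - 4)*(h - 3)*(h + 2)*(h^2 - 8*h + 15) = (h - 4)*(h - 3)^2*(h + 2)*(h - 5)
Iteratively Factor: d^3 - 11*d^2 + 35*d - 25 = (d - 1)*(d^2 - 10*d + 25) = (d - 5)*(d - 1)*(d - 5)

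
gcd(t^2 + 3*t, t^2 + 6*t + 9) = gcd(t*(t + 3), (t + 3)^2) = t + 3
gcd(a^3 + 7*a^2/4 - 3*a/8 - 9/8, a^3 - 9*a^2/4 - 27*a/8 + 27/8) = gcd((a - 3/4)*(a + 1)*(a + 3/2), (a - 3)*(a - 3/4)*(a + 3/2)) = a^2 + 3*a/4 - 9/8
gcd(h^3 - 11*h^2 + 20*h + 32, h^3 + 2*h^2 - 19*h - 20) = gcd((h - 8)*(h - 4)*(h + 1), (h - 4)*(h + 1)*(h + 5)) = h^2 - 3*h - 4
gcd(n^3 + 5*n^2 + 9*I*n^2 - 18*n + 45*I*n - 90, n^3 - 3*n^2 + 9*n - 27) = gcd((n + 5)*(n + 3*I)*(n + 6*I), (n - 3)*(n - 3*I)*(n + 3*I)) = n + 3*I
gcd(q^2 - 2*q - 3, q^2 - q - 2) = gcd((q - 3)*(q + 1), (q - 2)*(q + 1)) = q + 1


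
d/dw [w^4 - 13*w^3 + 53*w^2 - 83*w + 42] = 4*w^3 - 39*w^2 + 106*w - 83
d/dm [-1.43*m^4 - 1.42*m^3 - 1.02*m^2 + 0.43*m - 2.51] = -5.72*m^3 - 4.26*m^2 - 2.04*m + 0.43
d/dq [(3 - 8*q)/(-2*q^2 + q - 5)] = (16*q^2 - 8*q - (4*q - 1)*(8*q - 3) + 40)/(2*q^2 - q + 5)^2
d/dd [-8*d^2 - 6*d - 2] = -16*d - 6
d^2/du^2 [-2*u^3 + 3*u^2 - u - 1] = 6 - 12*u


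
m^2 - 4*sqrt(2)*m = m*(m - 4*sqrt(2))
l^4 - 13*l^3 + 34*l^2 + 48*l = l*(l - 8)*(l - 6)*(l + 1)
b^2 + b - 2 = (b - 1)*(b + 2)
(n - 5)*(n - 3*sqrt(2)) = n^2 - 5*n - 3*sqrt(2)*n + 15*sqrt(2)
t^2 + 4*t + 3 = (t + 1)*(t + 3)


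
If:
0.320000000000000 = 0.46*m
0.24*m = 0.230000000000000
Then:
No Solution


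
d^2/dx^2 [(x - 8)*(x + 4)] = 2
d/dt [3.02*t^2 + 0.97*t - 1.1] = 6.04*t + 0.97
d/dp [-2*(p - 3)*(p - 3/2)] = 9 - 4*p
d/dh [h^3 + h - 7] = 3*h^2 + 1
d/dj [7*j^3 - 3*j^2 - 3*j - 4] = 21*j^2 - 6*j - 3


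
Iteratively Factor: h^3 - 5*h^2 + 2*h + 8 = (h + 1)*(h^2 - 6*h + 8) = (h - 2)*(h + 1)*(h - 4)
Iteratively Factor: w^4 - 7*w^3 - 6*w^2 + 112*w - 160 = (w - 5)*(w^3 - 2*w^2 - 16*w + 32) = (w - 5)*(w - 4)*(w^2 + 2*w - 8) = (w - 5)*(w - 4)*(w + 4)*(w - 2)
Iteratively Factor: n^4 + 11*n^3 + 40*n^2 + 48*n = (n + 4)*(n^3 + 7*n^2 + 12*n) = (n + 4)^2*(n^2 + 3*n) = n*(n + 4)^2*(n + 3)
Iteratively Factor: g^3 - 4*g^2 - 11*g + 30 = (g - 5)*(g^2 + g - 6) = (g - 5)*(g + 3)*(g - 2)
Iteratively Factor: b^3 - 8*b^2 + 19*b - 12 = (b - 4)*(b^2 - 4*b + 3) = (b - 4)*(b - 3)*(b - 1)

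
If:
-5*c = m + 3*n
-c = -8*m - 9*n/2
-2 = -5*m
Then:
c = 26/85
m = 2/5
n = -164/255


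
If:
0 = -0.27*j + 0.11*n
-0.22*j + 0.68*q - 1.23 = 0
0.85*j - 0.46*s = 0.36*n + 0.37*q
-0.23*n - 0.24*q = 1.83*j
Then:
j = -0.18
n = -0.43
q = 1.75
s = -1.40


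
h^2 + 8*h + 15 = (h + 3)*(h + 5)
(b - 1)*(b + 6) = b^2 + 5*b - 6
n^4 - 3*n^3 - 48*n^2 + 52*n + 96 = (n - 8)*(n - 2)*(n + 1)*(n + 6)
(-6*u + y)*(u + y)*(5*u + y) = -30*u^3 - 31*u^2*y + y^3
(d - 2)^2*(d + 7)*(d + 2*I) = d^4 + 3*d^3 + 2*I*d^3 - 24*d^2 + 6*I*d^2 + 28*d - 48*I*d + 56*I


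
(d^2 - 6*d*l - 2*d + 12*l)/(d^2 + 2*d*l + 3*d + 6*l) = (d^2 - 6*d*l - 2*d + 12*l)/(d^2 + 2*d*l + 3*d + 6*l)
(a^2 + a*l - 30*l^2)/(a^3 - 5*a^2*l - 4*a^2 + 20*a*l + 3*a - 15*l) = (a + 6*l)/(a^2 - 4*a + 3)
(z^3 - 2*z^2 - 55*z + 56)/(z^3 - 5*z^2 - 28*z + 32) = (z + 7)/(z + 4)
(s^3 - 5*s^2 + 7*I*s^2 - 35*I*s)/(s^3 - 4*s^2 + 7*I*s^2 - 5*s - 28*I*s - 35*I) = s/(s + 1)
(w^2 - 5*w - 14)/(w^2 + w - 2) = (w - 7)/(w - 1)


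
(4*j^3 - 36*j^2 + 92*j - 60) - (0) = 4*j^3 - 36*j^2 + 92*j - 60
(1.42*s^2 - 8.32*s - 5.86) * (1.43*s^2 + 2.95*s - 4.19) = 2.0306*s^4 - 7.7086*s^3 - 38.8736*s^2 + 17.5738*s + 24.5534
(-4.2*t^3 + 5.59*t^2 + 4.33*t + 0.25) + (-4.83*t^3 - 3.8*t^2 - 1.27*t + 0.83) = -9.03*t^3 + 1.79*t^2 + 3.06*t + 1.08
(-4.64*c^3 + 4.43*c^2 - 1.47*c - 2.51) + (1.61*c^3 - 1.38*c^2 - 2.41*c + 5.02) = -3.03*c^3 + 3.05*c^2 - 3.88*c + 2.51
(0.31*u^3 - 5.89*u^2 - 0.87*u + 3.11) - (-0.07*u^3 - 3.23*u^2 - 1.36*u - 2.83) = 0.38*u^3 - 2.66*u^2 + 0.49*u + 5.94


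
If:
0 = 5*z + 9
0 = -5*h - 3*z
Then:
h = 27/25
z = -9/5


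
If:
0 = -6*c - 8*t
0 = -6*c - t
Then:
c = 0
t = 0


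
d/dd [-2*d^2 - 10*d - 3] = -4*d - 10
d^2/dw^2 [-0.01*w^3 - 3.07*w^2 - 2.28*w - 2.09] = -0.06*w - 6.14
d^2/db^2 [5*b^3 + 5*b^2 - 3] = 30*b + 10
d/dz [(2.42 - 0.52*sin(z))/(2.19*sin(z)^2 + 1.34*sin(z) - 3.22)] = (1.1388*sin(z)^2 - 10.5996*sin(z) - 1.5684)*cos(z)/(4.7961*sin(z)^4 + 5.8692*sin(z)^3 - 12.308*sin(z)^2 - 8.6296*sin(z) + 10.3684)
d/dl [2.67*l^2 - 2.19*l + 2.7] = 5.34*l - 2.19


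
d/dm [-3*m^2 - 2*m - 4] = -6*m - 2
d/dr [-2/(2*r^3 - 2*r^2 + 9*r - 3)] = 2*(6*r^2 - 4*r + 9)/(2*r^3 - 2*r^2 + 9*r - 3)^2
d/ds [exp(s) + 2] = exp(s)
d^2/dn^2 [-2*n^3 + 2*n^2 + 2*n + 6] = 4 - 12*n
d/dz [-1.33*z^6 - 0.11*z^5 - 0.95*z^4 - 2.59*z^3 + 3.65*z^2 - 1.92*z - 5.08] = -7.98*z^5 - 0.55*z^4 - 3.8*z^3 - 7.77*z^2 + 7.3*z - 1.92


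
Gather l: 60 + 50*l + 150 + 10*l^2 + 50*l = 10*l^2 + 100*l + 210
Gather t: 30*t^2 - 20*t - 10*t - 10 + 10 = 30*t^2 - 30*t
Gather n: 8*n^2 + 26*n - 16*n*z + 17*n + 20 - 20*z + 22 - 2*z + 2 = 8*n^2 + n*(43 - 16*z) - 22*z + 44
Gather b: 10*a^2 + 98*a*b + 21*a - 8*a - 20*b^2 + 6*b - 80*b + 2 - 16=10*a^2 + 13*a - 20*b^2 + b*(98*a - 74) - 14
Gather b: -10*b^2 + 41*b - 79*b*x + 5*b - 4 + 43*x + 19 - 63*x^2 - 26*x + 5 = -10*b^2 + b*(46 - 79*x) - 63*x^2 + 17*x + 20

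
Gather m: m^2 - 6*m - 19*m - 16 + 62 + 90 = m^2 - 25*m + 136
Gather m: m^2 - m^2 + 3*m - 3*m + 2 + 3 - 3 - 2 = 0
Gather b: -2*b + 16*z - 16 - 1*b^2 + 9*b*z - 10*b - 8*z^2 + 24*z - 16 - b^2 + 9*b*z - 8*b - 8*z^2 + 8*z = -2*b^2 + b*(18*z - 20) - 16*z^2 + 48*z - 32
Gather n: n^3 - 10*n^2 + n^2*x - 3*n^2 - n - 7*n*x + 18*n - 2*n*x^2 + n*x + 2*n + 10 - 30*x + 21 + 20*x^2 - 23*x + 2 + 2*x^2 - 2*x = n^3 + n^2*(x - 13) + n*(-2*x^2 - 6*x + 19) + 22*x^2 - 55*x + 33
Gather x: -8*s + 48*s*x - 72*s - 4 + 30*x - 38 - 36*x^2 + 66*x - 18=-80*s - 36*x^2 + x*(48*s + 96) - 60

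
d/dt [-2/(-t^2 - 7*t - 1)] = 2*(-2*t - 7)/(t^2 + 7*t + 1)^2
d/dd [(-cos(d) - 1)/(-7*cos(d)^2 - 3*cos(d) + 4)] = 7*sin(d)/(7*cos(d) - 4)^2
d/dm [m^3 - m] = 3*m^2 - 1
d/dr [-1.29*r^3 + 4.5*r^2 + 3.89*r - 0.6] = -3.87*r^2 + 9.0*r + 3.89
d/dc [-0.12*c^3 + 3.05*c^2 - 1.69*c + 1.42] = -0.36*c^2 + 6.1*c - 1.69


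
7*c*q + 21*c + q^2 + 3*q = (7*c + q)*(q + 3)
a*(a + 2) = a^2 + 2*a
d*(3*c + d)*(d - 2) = 3*c*d^2 - 6*c*d + d^3 - 2*d^2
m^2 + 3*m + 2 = (m + 1)*(m + 2)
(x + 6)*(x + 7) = x^2 + 13*x + 42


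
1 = 1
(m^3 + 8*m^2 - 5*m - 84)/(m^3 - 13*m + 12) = (m + 7)/(m - 1)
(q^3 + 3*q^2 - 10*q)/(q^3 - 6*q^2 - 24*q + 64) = q*(q + 5)/(q^2 - 4*q - 32)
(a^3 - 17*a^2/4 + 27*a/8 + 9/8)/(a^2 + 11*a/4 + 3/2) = (8*a^3 - 34*a^2 + 27*a + 9)/(2*(4*a^2 + 11*a + 6))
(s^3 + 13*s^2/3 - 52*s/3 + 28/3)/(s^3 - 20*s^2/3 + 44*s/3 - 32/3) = (3*s^2 + 19*s - 14)/(3*s^2 - 14*s + 16)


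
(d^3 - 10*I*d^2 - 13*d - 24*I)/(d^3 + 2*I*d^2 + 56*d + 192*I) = (d^2 - 2*I*d + 3)/(d^2 + 10*I*d - 24)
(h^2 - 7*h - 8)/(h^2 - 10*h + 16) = (h + 1)/(h - 2)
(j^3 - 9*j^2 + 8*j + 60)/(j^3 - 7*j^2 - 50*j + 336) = (j^2 - 3*j - 10)/(j^2 - j - 56)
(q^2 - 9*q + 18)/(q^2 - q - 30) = (q - 3)/(q + 5)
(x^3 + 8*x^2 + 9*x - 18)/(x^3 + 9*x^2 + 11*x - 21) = (x + 6)/(x + 7)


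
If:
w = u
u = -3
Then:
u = -3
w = -3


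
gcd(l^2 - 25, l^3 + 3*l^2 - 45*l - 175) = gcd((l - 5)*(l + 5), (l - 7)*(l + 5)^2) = l + 5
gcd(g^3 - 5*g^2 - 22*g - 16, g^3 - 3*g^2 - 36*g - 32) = g^2 - 7*g - 8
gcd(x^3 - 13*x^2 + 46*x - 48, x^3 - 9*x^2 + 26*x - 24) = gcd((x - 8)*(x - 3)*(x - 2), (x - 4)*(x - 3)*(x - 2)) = x^2 - 5*x + 6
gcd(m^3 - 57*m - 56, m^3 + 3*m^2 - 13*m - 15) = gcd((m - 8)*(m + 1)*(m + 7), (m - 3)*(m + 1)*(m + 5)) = m + 1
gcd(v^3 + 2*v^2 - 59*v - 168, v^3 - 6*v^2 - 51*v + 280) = v^2 - v - 56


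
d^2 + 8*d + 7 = (d + 1)*(d + 7)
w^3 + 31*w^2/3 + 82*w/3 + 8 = (w + 1/3)*(w + 4)*(w + 6)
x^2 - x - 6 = (x - 3)*(x + 2)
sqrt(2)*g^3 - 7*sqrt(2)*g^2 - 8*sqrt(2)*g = g*(g - 8)*(sqrt(2)*g + sqrt(2))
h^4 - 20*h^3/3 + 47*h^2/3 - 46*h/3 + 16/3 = (h - 8/3)*(h - 2)*(h - 1)^2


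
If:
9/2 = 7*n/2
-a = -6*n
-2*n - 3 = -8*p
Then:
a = 54/7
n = 9/7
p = 39/56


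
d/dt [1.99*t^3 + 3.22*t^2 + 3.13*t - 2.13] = 5.97*t^2 + 6.44*t + 3.13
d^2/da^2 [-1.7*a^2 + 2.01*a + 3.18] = -3.40000000000000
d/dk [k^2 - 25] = 2*k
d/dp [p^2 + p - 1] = 2*p + 1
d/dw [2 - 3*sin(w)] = -3*cos(w)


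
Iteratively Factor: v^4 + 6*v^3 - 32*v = (v + 4)*(v^3 + 2*v^2 - 8*v) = (v + 4)^2*(v^2 - 2*v) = v*(v + 4)^2*(v - 2)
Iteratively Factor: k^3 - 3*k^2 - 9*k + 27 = (k - 3)*(k^2 - 9) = (k - 3)^2*(k + 3)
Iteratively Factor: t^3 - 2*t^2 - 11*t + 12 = (t - 1)*(t^2 - t - 12) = (t - 4)*(t - 1)*(t + 3)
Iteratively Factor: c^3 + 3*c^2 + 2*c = (c + 2)*(c^2 + c) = (c + 1)*(c + 2)*(c)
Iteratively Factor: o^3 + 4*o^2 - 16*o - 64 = (o - 4)*(o^2 + 8*o + 16) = (o - 4)*(o + 4)*(o + 4)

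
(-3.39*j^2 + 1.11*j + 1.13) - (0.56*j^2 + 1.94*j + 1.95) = -3.95*j^2 - 0.83*j - 0.82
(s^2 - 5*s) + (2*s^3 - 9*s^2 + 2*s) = 2*s^3 - 8*s^2 - 3*s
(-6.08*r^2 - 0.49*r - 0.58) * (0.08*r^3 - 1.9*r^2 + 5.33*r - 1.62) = -0.4864*r^5 + 11.5128*r^4 - 31.5218*r^3 + 8.3399*r^2 - 2.2976*r + 0.9396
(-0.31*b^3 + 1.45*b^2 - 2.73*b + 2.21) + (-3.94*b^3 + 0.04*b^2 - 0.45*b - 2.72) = -4.25*b^3 + 1.49*b^2 - 3.18*b - 0.51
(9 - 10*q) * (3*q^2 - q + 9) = -30*q^3 + 37*q^2 - 99*q + 81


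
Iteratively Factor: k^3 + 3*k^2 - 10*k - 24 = (k + 2)*(k^2 + k - 12) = (k + 2)*(k + 4)*(k - 3)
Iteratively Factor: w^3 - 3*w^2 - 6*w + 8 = (w - 4)*(w^2 + w - 2) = (w - 4)*(w + 2)*(w - 1)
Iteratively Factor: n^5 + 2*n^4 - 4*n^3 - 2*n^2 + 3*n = (n - 1)*(n^4 + 3*n^3 - n^2 - 3*n) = (n - 1)*(n + 1)*(n^3 + 2*n^2 - 3*n) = (n - 1)*(n + 1)*(n + 3)*(n^2 - n) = (n - 1)^2*(n + 1)*(n + 3)*(n)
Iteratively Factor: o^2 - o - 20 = (o - 5)*(o + 4)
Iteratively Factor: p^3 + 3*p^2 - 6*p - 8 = (p - 2)*(p^2 + 5*p + 4) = (p - 2)*(p + 4)*(p + 1)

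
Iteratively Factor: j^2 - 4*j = (j - 4)*(j)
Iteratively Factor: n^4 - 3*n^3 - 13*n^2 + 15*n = (n)*(n^3 - 3*n^2 - 13*n + 15) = n*(n - 1)*(n^2 - 2*n - 15) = n*(n - 1)*(n + 3)*(n - 5)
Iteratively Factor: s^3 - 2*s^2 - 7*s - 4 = (s + 1)*(s^2 - 3*s - 4) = (s - 4)*(s + 1)*(s + 1)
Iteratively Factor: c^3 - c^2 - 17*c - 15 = (c + 3)*(c^2 - 4*c - 5) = (c + 1)*(c + 3)*(c - 5)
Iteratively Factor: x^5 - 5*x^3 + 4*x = (x + 1)*(x^4 - x^3 - 4*x^2 + 4*x) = (x + 1)*(x + 2)*(x^3 - 3*x^2 + 2*x) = x*(x + 1)*(x + 2)*(x^2 - 3*x + 2) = x*(x - 2)*(x + 1)*(x + 2)*(x - 1)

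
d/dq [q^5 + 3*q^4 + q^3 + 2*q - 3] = 5*q^4 + 12*q^3 + 3*q^2 + 2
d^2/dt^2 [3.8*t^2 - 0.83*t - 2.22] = 7.60000000000000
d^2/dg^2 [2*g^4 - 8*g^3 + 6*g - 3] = 24*g*(g - 2)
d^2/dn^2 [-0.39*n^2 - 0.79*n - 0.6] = -0.780000000000000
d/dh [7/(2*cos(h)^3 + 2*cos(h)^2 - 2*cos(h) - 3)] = 56*(3*cos(h)^2 + 2*cos(h) - 1)*sin(h)/(-4*sin(h)^2 - cos(h) + cos(3*h) - 2)^2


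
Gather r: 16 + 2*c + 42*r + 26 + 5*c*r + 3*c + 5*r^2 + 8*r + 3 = 5*c + 5*r^2 + r*(5*c + 50) + 45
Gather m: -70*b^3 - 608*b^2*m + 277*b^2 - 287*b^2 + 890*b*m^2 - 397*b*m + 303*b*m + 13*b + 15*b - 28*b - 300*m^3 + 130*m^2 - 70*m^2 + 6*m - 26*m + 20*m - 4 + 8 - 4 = -70*b^3 - 10*b^2 - 300*m^3 + m^2*(890*b + 60) + m*(-608*b^2 - 94*b)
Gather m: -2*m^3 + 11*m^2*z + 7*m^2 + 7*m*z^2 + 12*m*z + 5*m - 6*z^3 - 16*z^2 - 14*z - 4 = -2*m^3 + m^2*(11*z + 7) + m*(7*z^2 + 12*z + 5) - 6*z^3 - 16*z^2 - 14*z - 4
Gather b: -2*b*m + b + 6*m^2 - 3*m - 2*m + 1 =b*(1 - 2*m) + 6*m^2 - 5*m + 1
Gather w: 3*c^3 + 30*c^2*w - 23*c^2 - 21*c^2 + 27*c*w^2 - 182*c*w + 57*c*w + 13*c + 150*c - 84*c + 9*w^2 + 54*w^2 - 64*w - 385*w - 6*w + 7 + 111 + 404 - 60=3*c^3 - 44*c^2 + 79*c + w^2*(27*c + 63) + w*(30*c^2 - 125*c - 455) + 462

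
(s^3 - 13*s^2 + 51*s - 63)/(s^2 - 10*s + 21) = s - 3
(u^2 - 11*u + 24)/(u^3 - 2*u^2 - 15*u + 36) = (u - 8)/(u^2 + u - 12)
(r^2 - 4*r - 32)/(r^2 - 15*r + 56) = (r + 4)/(r - 7)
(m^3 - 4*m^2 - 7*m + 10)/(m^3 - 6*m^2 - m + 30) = (m - 1)/(m - 3)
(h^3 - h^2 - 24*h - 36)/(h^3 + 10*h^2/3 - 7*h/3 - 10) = 3*(h - 6)/(3*h - 5)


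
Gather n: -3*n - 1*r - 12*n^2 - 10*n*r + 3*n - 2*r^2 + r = -12*n^2 - 10*n*r - 2*r^2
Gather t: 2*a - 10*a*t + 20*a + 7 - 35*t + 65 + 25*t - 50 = 22*a + t*(-10*a - 10) + 22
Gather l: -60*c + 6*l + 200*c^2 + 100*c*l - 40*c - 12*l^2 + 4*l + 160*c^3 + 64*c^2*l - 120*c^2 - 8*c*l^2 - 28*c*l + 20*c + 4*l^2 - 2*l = 160*c^3 + 80*c^2 - 80*c + l^2*(-8*c - 8) + l*(64*c^2 + 72*c + 8)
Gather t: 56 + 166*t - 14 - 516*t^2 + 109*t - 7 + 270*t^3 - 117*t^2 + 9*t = 270*t^3 - 633*t^2 + 284*t + 35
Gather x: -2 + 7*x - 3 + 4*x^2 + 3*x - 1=4*x^2 + 10*x - 6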